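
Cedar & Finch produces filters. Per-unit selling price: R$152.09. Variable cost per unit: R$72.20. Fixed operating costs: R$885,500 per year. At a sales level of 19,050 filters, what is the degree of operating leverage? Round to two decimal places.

2.39

Total contribution margin = 19,050 × R$79.89 = R$1,521,904.50.
Operating income = contribution − fixed costs = R$1,521,904.50 − R$885,500 = R$636,404.50.
Degree of operating leverage = R$1,521,904.50 / R$636,404.50 = 2.3914.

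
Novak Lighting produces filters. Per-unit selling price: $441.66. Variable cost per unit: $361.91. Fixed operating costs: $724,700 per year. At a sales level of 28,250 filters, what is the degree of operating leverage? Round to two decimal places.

Contribution at this volume is 28,250 × $79.75 = $2,252,937.50.
Subtracting fixed costs: EBIT = $2,252,937.50 − $724,700 = $1,528,237.50.
Degree of operating leverage = $2,252,937.50 / $1,528,237.50 = 1.4742.

1.47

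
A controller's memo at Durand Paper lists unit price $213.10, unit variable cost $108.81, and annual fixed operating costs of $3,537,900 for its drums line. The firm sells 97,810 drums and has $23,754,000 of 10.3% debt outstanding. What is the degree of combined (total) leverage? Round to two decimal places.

2.42

Total contribution margin = 97,810 × $104.29 = $10,200,604.90.
Operating income = contribution − fixed costs = $10,200,604.90 − $3,537,900 = $6,662,704.90. Interest = $2,446,662.00.
DOL = $10,200,604.90 ÷ $6,662,704.90 = 1.5310; DFL = $6,662,704.90 ÷ $4,216,042.90 = 1.5803.
DCL = DOL × DFL = 1.5310 × 1.5803 = 2.4194.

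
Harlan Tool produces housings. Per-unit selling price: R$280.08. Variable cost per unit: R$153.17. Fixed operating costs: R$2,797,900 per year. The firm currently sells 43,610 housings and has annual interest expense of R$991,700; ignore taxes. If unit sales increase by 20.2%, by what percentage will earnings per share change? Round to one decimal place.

+64.1%

Total contribution margin = 43,610 × R$126.91 = R$5,534,545.10.
Operating income = contribution − fixed costs = R$5,534,545.10 − R$2,797,900 = R$2,736,645.10.
Interest = R$991,700.00, so EBIT − I = R$1,744,945.10.
DCL = total CM / (EBIT − I) = R$5,534,545.10 / R$1,744,945.10 = 3.1718.
%ΔEPS = DCL × %ΔSales = 3.1718 × +20.2% = +64.1%.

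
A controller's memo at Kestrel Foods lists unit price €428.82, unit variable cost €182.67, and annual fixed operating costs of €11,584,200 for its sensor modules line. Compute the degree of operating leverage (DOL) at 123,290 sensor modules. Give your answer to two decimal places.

1.62

At 123,290 units, contribution = 123,290 × €246.15 = €30,347,833.50.
Operating income = contribution − fixed costs = €30,347,833.50 − €11,584,200 = €18,763,633.50.
So DOL = total CM / EBIT = €30,347,833.50 / €18,763,633.50 = 1.6174.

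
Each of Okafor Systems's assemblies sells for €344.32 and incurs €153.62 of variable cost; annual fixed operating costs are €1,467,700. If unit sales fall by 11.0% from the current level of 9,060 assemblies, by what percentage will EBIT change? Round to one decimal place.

Contribution at this volume is 9,060 × €190.70 = €1,727,742.00.
EBIT = €1,727,742.00 − €1,467,700 = €260,042.00.
Degree of operating leverage = €1,727,742.00 / €260,042.00 = 6.6441.
%ΔEBIT = DOL × %ΔSales = 6.6441 × -11.0% = -73.1%.

-73.1%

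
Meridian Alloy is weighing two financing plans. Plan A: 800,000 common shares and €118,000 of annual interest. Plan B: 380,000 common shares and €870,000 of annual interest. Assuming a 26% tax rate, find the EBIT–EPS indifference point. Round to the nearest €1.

Set EPS_A = EPS_B: (EBIT − €118,000)(1 − 0.26) ÷ 800,000 = (EBIT − €870,000)(1 − 0.26) ÷ 380,000.
Cancelling (1 − t) and cross-multiplying: 380,000·(EBIT − 118,000) = 800,000·(EBIT − 870,000).
EBIT × (800,000 − 380,000) = 870,000 × 800,000 − 118,000 × 380,000 = 651,160,000,000, so EBIT = 651,160,000,000 ÷ 420,000 = 1,550,380.95.

€1,550,381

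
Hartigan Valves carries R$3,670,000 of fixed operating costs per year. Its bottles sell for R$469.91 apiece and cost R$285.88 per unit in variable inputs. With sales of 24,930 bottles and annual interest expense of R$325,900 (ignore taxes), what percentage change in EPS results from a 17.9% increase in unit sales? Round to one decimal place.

+138.7%

Total contribution margin = 24,930 × R$184.03 = R$4,587,867.90.
Operating income = contribution − fixed costs = R$4,587,867.90 − R$3,670,000 = R$917,867.90.
Interest = R$325,900.00, so EBIT − I = R$591,967.90.
DCL = total CM / (EBIT − I) = R$4,587,867.90 / R$591,967.90 = 7.7502.
EPS therefore changes by 7.7502 × (+17.9%) = +138.7%.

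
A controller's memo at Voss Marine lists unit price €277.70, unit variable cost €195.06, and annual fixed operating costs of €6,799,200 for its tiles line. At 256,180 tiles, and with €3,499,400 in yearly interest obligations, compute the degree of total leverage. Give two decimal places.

1.95

Contribution at this volume is 256,180 × €82.64 = €21,170,715.20.
Subtracting fixed costs: EBIT = €21,170,715.20 − €6,799,200 = €14,371,515.20. Interest = €3,499,400.00, so EBIT − I = €10,872,115.20.
DCL = contribution ÷ (EBIT − I) = €21,170,715.20 ÷ €10,872,115.20 = 1.9472.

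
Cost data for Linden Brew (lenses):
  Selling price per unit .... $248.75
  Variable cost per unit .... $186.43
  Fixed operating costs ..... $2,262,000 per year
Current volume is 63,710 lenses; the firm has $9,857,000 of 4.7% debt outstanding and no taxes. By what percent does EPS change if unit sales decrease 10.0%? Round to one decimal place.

-31.9%

Contribution at this volume is 63,710 × $62.32 = $3,970,407.20.
Operating income = contribution − fixed costs = $3,970,407.20 − $2,262,000 = $1,708,407.20.
Interest = $463,279.00, so EBIT − I = $1,245,128.20.
DCL = total CM / (EBIT − I) = $3,970,407.20 / $1,245,128.20 = 3.1888.
%ΔEPS = DCL × %ΔSales = 3.1888 × -10.0% = -31.9%.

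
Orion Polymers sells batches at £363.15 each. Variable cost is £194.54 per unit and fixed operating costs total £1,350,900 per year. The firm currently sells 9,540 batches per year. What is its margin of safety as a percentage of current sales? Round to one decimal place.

16.0%

Each unit contributes £363.15 − £194.54 = £168.61. Break-even units = £1,350,900 ÷ £168.61 = 8,011.98; break-even revenue = 8,011.98 × £363.15 = £2,909,550.65.
Actual sales revenue = 9,540 × £363.15 = £3,464,451.00.
Margin of safety = (£3,464,451.00 − £2,909,550.65) ÷ £3,464,451.00 = 16.0%.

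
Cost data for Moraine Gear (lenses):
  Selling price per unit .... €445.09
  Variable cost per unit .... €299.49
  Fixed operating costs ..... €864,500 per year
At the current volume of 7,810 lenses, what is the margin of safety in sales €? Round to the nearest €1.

Contribution margin per unit = €445.09 − €299.49 = €145.60. Break-even units = €864,500 ÷ €145.60 = 5,937.50; break-even revenue = 5,937.50 × €445.09 = €2,642,721.88.
Actual sales revenue = 7,810 × €445.09 = €3,476,152.90.
Margin of safety = €3,476,152.90 − €2,642,721.88 = €833,431.

€833,431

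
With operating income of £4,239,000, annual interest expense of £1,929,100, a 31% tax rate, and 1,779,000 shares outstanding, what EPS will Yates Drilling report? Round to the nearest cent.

£0.90

Interest = £1,929,100.00, so EBT = £4,239,000 − £1,929,100.00 = £2,309,900.00.
After tax at 31%: net income = £2,309,900.00 × 0.69 = £1,593,831.00.
Per share: £1,593,831.00 / 1,779,000 shares = £0.90.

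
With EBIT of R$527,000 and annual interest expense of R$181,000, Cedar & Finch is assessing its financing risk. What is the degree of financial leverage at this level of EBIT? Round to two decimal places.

1.52

Annual interest charges come to R$181,000.00.
Degree of financial leverage = EBIT / (EBIT − interest) = R$527,000 / R$346,000.00 = 1.5231.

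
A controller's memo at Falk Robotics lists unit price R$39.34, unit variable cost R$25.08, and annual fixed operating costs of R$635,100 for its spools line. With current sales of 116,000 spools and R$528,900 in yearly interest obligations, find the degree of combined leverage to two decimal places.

At 116,000 units, contribution = 116,000 × R$14.26 = R$1,654,160.00.
Operating income = contribution − fixed costs = R$1,654,160.00 − R$635,100 = R$1,019,060.00. Interest = R$528,900.00.
DOL = R$1,654,160.00 ÷ R$1,019,060.00 = 1.6232; DFL = R$1,019,060.00 ÷ R$490,160.00 = 2.0790.
Combined leverage = 1.6232 × 2.0790 = 3.3746.

3.37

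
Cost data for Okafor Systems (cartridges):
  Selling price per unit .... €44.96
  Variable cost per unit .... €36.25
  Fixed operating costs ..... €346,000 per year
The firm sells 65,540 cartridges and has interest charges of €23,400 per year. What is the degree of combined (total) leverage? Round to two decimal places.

2.83

Total contribution margin = 65,540 × €8.71 = €570,853.40.
Subtracting fixed costs: EBIT = €570,853.40 − €346,000 = €224,853.40. Interest = €23,400.00.
DOL = €570,853.40 ÷ €224,853.40 = 2.5388; DFL = €224,853.40 ÷ €201,453.40 = 1.1162.
DCL = DOL × DFL = 2.5388 × 1.1162 = 2.8338.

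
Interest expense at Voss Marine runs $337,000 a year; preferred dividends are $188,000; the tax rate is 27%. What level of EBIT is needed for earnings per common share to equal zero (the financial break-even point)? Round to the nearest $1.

$594,534

Grossing the preferred dividend up to pre-tax terms: $188,000 / (1 − 0.27) = $257,534.25.
Financial break-even EBIT = interest + D_p ÷ (1 − t) = $337,000 + $257,534.25 = $594,534.25.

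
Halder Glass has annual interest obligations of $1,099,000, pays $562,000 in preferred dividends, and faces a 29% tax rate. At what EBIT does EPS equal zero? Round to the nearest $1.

Grossing the preferred dividend up to pre-tax terms: $562,000 / (1 − 0.29) = $791,549.30.
EPS = 0 when EBIT covers interest plus the pre-tax preferred burden: $1,099,000 + $791,549.30 = $1,890,549.30.

$1,890,549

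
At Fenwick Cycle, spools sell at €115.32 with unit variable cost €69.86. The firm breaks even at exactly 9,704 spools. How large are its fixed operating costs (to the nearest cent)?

Contribution margin per unit = €115.32 − €69.86 = €45.46.
Since BE = FC / CM, FC = 9,704 × €45.46 = €441,143.84.

€441,143.84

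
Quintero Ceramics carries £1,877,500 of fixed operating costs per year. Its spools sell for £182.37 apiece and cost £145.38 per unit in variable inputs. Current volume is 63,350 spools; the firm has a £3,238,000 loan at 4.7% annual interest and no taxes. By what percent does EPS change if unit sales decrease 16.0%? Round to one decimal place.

Total contribution margin = 63,350 × £36.99 = £2,343,316.50.
Subtracting fixed costs: EBIT = £2,343,316.50 − £1,877,500 = £465,816.50.
After interest of £152,186.00, pre-tax earnings = £313,630.50.
DCL = total CM / (EBIT − I) = £2,343,316.50 / £313,630.50 = 7.4716.
EPS therefore changes by 7.4716 × (-16.0%) = -119.5%.

-119.5%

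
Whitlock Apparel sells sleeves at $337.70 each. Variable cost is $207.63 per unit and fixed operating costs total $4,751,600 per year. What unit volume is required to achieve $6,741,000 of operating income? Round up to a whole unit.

88,358 sleeves

Contribution margin per unit = $337.70 − $207.63 = $130.07.
Units = (FC + target) / CM = ($4,751,600 + $6,741,000) / $130.07 = 88,357.04, so 88,358 sleeves.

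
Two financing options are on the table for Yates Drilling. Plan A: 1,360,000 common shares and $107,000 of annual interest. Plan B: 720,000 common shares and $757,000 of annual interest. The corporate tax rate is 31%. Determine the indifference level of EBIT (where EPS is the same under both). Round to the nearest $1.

$1,488,250

Set EPS_A = EPS_B: (EBIT − $107,000)(1 − 0.31) ÷ 1,360,000 = (EBIT − $757,000)(1 − 0.31) ÷ 720,000.
Cancelling (1 − t) and cross-multiplying: 720,000·(EBIT − 107,000) = 1,360,000·(EBIT − 757,000).
Solving, EBIT = (757,000·1,360,000 − 107,000·720,000) / (1,360,000 − 720,000) = 952,480,000,000 / 640,000 = 1,488,250.00.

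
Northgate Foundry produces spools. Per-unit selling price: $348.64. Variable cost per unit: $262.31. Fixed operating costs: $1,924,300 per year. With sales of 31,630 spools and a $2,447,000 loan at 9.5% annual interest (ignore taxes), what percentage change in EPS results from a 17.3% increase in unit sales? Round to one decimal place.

+82.3%

At 31,630 units, contribution = 31,630 × $86.33 = $2,730,617.90.
Operating income = contribution − fixed costs = $2,730,617.90 − $1,924,300 = $806,317.90.
Interest = $232,465.00, so EBIT − I = $573,852.90.
DCL = total CM / (EBIT − I) = $2,730,617.90 / $573,852.90 = 4.7584.
%ΔEPS = DCL × %ΔSales = 4.7584 × +17.3% = +82.3%.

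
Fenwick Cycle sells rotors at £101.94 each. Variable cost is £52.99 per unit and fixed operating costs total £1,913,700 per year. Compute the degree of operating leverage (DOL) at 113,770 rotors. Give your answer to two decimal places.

At 113,770 units, contribution = 113,770 × £48.95 = £5,569,041.50.
EBIT = £5,569,041.50 − £1,913,700 = £3,655,341.50.
So DOL = total CM / EBIT = £5,569,041.50 / £3,655,341.50 = 1.5235.

1.52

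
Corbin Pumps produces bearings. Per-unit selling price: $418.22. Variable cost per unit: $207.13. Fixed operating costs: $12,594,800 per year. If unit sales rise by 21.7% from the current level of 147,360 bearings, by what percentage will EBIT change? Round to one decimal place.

+36.5%

At 147,360 units, contribution = 147,360 × $211.09 = $31,106,222.40.
Subtracting fixed costs: EBIT = $31,106,222.40 − $12,594,800 = $18,511,422.40.
DOL = contribution ÷ EBIT = $31,106,222.40 ÷ $18,511,422.40 = 1.6804.
Operating income changes by 1.6804 × +21.7% = +36.5%.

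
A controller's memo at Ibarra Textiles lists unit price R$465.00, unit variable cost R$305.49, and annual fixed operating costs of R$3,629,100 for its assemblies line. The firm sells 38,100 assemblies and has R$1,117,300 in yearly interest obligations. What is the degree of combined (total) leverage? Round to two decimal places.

Contribution at this volume is 38,100 × R$159.51 = R$6,077,331.00.
Subtracting fixed costs: EBIT = R$6,077,331.00 − R$3,629,100 = R$2,448,231.00. Interest = R$1,117,300.00, so EBIT − I = R$1,330,931.00.
DCL = contribution ÷ (EBIT − I) = R$6,077,331.00 ÷ R$1,330,931.00 = 4.5662.

4.57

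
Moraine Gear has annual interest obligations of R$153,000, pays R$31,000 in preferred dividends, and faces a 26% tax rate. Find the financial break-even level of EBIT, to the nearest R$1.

Preferred dividends are paid after tax, so their pre-tax equivalent is R$31,000 ÷ (1 − 0.26) = R$41,891.89.
EPS = 0 when EBIT covers interest plus the pre-tax preferred burden: R$153,000 + R$41,891.89 = R$194,891.89.

R$194,892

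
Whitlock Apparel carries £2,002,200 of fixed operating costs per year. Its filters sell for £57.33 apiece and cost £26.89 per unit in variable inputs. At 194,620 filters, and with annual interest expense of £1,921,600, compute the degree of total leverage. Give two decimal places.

Total contribution margin = 194,620 × £30.44 = £5,924,232.80.
Subtracting fixed costs: EBIT = £5,924,232.80 − £2,002,200 = £3,922,032.80. Interest = £1,921,600.00.
DOL = £5,924,232.80 ÷ £3,922,032.80 = 1.5105; DFL = £3,922,032.80 ÷ £2,000,432.80 = 1.9606.
DCL = DOL × DFL = 1.5105 × 1.9606 = 2.9615.

2.96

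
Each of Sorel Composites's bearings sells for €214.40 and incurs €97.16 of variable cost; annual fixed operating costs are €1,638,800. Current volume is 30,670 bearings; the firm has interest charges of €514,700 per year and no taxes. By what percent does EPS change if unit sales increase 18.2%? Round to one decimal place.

Contribution at this volume is 30,670 × €117.24 = €3,595,750.80.
Operating income = contribution − fixed costs = €3,595,750.80 − €1,638,800 = €1,956,950.80.
Interest = €514,700.00, so EBIT − I = €1,442,250.80.
DCL = total CM / (EBIT − I) = €3,595,750.80 / €1,442,250.80 = 2.4932.
EPS therefore changes by 2.4932 × (+18.2%) = +45.4%.

+45.4%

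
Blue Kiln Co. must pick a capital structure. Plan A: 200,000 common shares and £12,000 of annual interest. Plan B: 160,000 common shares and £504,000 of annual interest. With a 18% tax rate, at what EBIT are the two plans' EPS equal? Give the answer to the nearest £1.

At indifference, (EBIT − 12,000)(1 − t)/200,000 = (EBIT − 504,000)(1 − t)/160,000.
Cancelling (1 − t) and cross-multiplying: 160,000·(EBIT − 12,000) = 200,000·(EBIT − 504,000).
EBIT × (200,000 − 160,000) = 504,000 × 200,000 − 12,000 × 160,000 = 98,880,000,000, so EBIT = 98,880,000,000 ÷ 40,000 = 2,472,000.00.

£2,472,000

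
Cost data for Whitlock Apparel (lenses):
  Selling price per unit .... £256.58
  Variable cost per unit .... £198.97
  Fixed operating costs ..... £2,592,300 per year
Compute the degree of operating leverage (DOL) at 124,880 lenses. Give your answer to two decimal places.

At 124,880 units, contribution = 124,880 × £57.61 = £7,194,336.80.
EBIT = £7,194,336.80 − £2,592,300 = £4,602,036.80.
DOL = contribution ÷ EBIT = £7,194,336.80 ÷ £4,602,036.80 = 1.5633.

1.56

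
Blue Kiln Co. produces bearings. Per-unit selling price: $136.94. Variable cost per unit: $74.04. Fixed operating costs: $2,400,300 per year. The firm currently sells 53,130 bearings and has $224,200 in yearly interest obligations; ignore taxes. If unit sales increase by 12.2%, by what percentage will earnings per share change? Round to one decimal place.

+56.8%

Total contribution margin = 53,130 × $62.90 = $3,341,877.00.
EBIT = $3,341,877.00 − $2,400,300 = $941,577.00.
After interest of $224,200.00, pre-tax earnings = $717,377.00.
Degree of combined leverage = contribution ÷ (EBIT − I) = $3,341,877.00 ÷ $717,377.00 = 4.6585.
EPS therefore changes by 4.6585 × (+12.2%) = +56.8%.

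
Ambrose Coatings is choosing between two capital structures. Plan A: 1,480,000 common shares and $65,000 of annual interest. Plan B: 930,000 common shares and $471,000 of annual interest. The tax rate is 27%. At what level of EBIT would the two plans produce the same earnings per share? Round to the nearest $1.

Set EPS_A = EPS_B: (EBIT − $65,000)(1 − 0.27) ÷ 1,480,000 = (EBIT − $471,000)(1 − 0.27) ÷ 930,000.
The (1 − t) factor cancels: (EBIT − 65,000) × 930,000 = (EBIT − 471,000) × 1,480,000.
EBIT × (1,480,000 − 930,000) = 471,000 × 1,480,000 − 65,000 × 930,000 = 636,630,000,000, so EBIT = 636,630,000,000 ÷ 550,000 = 1,157,509.09.

$1,157,509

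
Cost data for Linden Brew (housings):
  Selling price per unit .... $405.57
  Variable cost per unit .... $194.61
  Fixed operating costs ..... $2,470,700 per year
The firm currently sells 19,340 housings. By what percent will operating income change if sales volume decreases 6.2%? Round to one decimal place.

At 19,340 units, contribution = 19,340 × $210.96 = $4,079,966.40.
Subtracting fixed costs: EBIT = $4,079,966.40 − $2,470,700 = $1,609,266.40.
DOL = contribution ÷ EBIT = $4,079,966.40 ÷ $1,609,266.40 = 2.5353.
%ΔEBIT = DOL × %ΔSales = 2.5353 × -6.2% = -15.7%.

-15.7%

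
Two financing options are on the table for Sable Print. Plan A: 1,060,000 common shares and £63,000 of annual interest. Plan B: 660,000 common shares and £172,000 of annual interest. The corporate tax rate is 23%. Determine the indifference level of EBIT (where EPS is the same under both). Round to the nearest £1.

£351,850

At indifference, (EBIT − 63,000)(1 − t)/1,060,000 = (EBIT − 172,000)(1 − t)/660,000.
Cancelling (1 − t) and cross-multiplying: 660,000·(EBIT − 63,000) = 1,060,000·(EBIT − 172,000).
EBIT × (1,060,000 − 660,000) = 172,000 × 1,060,000 − 63,000 × 660,000 = 140,740,000,000, so EBIT = 140,740,000,000 ÷ 400,000 = 351,850.00.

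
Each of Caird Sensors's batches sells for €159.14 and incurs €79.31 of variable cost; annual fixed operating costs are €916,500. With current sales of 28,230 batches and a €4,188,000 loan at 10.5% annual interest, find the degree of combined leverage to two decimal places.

Contribution at this volume is 28,230 × €79.83 = €2,253,600.90.
Subtracting fixed costs: EBIT = €2,253,600.90 − €916,500 = €1,337,100.90. Interest = €439,740.00.
DOL = €2,253,600.90 ÷ €1,337,100.90 = 1.6854; DFL = €1,337,100.90 ÷ €897,360.90 = 1.4900.
DCL = DOL × DFL = 1.6854 × 1.4900 = 2.5112.

2.51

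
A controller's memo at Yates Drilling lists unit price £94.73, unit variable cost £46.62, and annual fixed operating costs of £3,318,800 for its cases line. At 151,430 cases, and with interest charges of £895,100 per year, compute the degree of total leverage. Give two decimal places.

2.37

At 151,430 units, contribution = 151,430 × £48.11 = £7,285,297.30.
Subtracting fixed costs: EBIT = £7,285,297.30 − £3,318,800 = £3,966,497.30. Interest = £895,100.00.
DOL = £7,285,297.30 ÷ £3,966,497.30 = 1.8367; DFL = £3,966,497.30 ÷ £3,071,397.30 = 1.2914.
DCL = DOL × DFL = 1.8367 × 1.2914 = 2.3719.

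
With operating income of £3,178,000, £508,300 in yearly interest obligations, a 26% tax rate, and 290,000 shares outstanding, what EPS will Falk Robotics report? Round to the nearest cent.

£6.81

Pre-tax income = £3,178,000 − £508,300.00 = £2,669,700.00.
After tax at 26%: net income = £2,669,700.00 × 0.74 = £1,975,578.00.
EPS = £1,975,578.00 ÷ 290,000 = £6.81.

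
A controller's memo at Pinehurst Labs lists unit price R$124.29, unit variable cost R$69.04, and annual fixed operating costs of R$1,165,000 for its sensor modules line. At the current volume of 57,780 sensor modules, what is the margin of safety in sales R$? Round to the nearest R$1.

R$4,560,701

Each unit contributes R$124.29 − R$69.04 = R$55.25. Break-even units = R$1,165,000 ÷ R$55.25 = 21,085.97; break-even revenue = 21,085.97 × R$124.29 = R$2,620,775.57.
Current sales = 57,780 × R$124.29 = R$7,181,476.20.
Margin of safety = R$7,181,476.20 − R$2,620,775.57 = R$4,560,701.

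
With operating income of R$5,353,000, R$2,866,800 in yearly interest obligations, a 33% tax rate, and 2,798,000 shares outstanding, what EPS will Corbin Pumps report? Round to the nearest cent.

Pre-tax income = R$5,353,000 − R$2,866,800.00 = R$2,486,200.00.
After tax at 33%: net income = R$2,486,200.00 × 0.67 = R$1,665,754.00.
EPS = R$1,665,754.00 ÷ 2,798,000 = R$0.60.

R$0.60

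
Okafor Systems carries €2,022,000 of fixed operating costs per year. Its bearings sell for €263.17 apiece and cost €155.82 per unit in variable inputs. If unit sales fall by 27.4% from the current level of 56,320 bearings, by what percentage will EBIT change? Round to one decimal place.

-41.2%

Contribution at this volume is 56,320 × €107.35 = €6,045,952.00.
EBIT = €6,045,952.00 − €2,022,000 = €4,023,952.00.
DOL = contribution ÷ EBIT = €6,045,952.00 ÷ €4,023,952.00 = 1.5025.
So EBIT moves 1.5025 × (-27.4%) = -41.2%.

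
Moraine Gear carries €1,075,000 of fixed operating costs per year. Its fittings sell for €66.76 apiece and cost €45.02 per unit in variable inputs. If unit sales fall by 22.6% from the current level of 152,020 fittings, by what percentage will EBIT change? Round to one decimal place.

Total contribution margin = 152,020 × €21.74 = €3,304,914.80.
EBIT = €3,304,914.80 − €1,075,000 = €2,229,914.80.
So DOL = total CM / EBIT = €3,304,914.80 / €2,229,914.80 = 1.4821.
%ΔEBIT = DOL × %ΔSales = 1.4821 × -22.6% = -33.5%.

-33.5%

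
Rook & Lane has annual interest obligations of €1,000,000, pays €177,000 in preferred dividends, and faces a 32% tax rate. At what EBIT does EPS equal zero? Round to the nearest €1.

€1,260,294

Grossing the preferred dividend up to pre-tax terms: €177,000 / (1 − 0.32) = €260,294.12.
Financial break-even EBIT = interest + D_p ÷ (1 − t) = €1,000,000 + €260,294.12 = €1,260,294.12.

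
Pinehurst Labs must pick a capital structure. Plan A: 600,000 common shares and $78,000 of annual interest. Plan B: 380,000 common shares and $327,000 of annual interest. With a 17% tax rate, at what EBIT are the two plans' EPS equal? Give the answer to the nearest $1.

$757,091

Set EPS_A = EPS_B: (EBIT − $78,000)(1 − 0.17) ÷ 600,000 = (EBIT − $327,000)(1 − 0.17) ÷ 380,000.
The (1 − t) factor cancels: (EBIT − 78,000) × 380,000 = (EBIT − 327,000) × 600,000.
Solving, EBIT = (327,000·600,000 − 78,000·380,000) / (600,000 − 380,000) = 166,560,000,000 / 220,000 = 757,090.91.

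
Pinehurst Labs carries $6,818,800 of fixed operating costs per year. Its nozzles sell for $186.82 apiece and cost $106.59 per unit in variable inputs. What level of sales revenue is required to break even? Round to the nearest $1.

$15,877,954

CM per unit = $186.82 − $106.59 = $80.23; CM ratio = $80.23 / $186.82 = 0.4295.
Break-even sales = FC ÷ CM ratio = $6,818,800 × $186.82 / $80.23 = $15,877,954.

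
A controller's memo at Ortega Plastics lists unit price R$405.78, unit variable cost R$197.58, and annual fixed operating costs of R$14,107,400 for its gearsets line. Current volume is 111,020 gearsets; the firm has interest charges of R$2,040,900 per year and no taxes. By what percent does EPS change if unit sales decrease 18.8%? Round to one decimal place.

-62.4%

At 111,020 units, contribution = 111,020 × R$208.20 = R$23,114,364.00.
Subtracting fixed costs: EBIT = R$23,114,364.00 − R$14,107,400 = R$9,006,964.00.
Interest = R$2,040,900.00, so EBIT − I = R$6,966,064.00.
Degree of combined leverage = contribution ÷ (EBIT − I) = R$23,114,364.00 ÷ R$6,966,064.00 = 3.3181.
EPS therefore changes by 3.3181 × (-18.8%) = -62.4%.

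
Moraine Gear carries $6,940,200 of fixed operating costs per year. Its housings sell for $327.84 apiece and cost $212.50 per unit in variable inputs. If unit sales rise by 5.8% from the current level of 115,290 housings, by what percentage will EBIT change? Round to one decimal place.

Total contribution margin = 115,290 × $115.34 = $13,297,548.60.
Subtracting fixed costs: EBIT = $13,297,548.60 − $6,940,200 = $6,357,348.60.
DOL = contribution ÷ EBIT = $13,297,548.60 ÷ $6,357,348.60 = 2.0917.
%ΔEBIT = DOL × %ΔSales = 2.0917 × +5.8% = +12.1%.

+12.1%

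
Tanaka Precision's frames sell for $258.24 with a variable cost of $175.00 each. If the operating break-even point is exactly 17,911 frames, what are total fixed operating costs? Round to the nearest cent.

$1,490,911.64

Each unit contributes $258.24 − $175.00 = $83.24.
Since BE = FC / CM, FC = 17,911 × $83.24 = $1,490,911.64.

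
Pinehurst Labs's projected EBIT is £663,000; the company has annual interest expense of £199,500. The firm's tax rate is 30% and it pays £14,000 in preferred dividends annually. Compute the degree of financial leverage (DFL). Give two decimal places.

Annual interest charges come to £199,500.00.
Pre-tax preferred-dividend burden = £14,000 ÷ (1 − 0.30) = £20,000.00.
DFL = EBIT ÷ [EBIT − I − D_p/(1−t)] = £663,000 ÷ [£663,000 − £199,500.00 − £20,000.00] = £663,000 ÷ £443,500.00 = 1.4949.

1.49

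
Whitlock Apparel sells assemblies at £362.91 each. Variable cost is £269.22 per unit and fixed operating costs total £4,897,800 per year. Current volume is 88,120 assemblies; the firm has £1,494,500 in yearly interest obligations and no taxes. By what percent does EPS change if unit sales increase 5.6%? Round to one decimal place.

Total contribution margin = 88,120 × £93.69 = £8,255,962.80.
EBIT = £8,255,962.80 − £4,897,800 = £3,358,162.80.
After interest of £1,494,500.00, pre-tax earnings = £1,863,662.80.
DCL = total CM / (EBIT − I) = £8,255,962.80 / £1,863,662.80 = 4.4300.
EPS therefore changes by 4.4300 × (+5.6%) = +24.8%.

+24.8%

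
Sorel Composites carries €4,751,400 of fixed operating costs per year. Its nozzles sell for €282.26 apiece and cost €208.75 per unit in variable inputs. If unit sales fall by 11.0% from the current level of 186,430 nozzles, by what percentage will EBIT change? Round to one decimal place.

-16.8%

Contribution at this volume is 186,430 × €73.51 = €13,704,469.30.
EBIT = €13,704,469.30 − €4,751,400 = €8,953,069.30.
DOL = contribution ÷ EBIT = €13,704,469.30 ÷ €8,953,069.30 = 1.5307.
%ΔEBIT = DOL × %ΔSales = 1.5307 × -11.0% = -16.8%.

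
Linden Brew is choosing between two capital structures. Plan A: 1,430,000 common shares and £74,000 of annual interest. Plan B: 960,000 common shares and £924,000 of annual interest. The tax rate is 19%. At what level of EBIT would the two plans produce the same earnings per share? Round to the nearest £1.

£2,660,170

At indifference, (EBIT − 74,000)(1 − t)/1,430,000 = (EBIT − 924,000)(1 − t)/960,000.
Cancelling (1 − t) and cross-multiplying: 960,000·(EBIT − 74,000) = 1,430,000·(EBIT − 924,000).
Solving, EBIT = (924,000·1,430,000 − 74,000·960,000) / (1,430,000 − 960,000) = 1,250,280,000,000 / 470,000 = 2,660,170.21.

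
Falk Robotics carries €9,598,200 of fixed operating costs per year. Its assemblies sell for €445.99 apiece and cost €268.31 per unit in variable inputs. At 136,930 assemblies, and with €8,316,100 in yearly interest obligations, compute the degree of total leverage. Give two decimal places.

At 136,930 units, contribution = 136,930 × €177.68 = €24,329,722.40.
Operating income = contribution − fixed costs = €24,329,722.40 − €9,598,200 = €14,731,522.40. Interest = €8,316,100.00, so EBIT − I = €6,415,422.40.
Degree of total leverage = total CM / (EBIT − interest) = €24,329,722.40 / €6,415,422.40 = 3.7924.

3.79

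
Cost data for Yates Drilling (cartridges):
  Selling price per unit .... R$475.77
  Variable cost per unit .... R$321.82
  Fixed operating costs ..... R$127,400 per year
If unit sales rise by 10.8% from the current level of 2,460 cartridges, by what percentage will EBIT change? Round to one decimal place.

+16.3%

Total contribution margin = 2,460 × R$153.95 = R$378,717.00.
Subtracting fixed costs: EBIT = R$378,717.00 − R$127,400 = R$251,317.00.
So DOL = total CM / EBIT = R$378,717.00 / R$251,317.00 = 1.5069.
%ΔEBIT = DOL × %ΔSales = 1.5069 × +10.8% = +16.3%.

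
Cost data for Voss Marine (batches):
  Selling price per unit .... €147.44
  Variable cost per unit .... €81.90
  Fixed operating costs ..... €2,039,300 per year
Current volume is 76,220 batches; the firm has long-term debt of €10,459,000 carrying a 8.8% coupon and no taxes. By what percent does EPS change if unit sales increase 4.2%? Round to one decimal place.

Total contribution margin = 76,220 × €65.54 = €4,995,458.80.
EBIT = €4,995,458.80 − €2,039,300 = €2,956,158.80.
Interest = €920,392.00, so EBIT − I = €2,035,766.80.
Degree of combined leverage = contribution ÷ (EBIT − I) = €4,995,458.80 ÷ €2,035,766.80 = 2.4538.
EPS therefore changes by 2.4538 × (+4.2%) = +10.3%.

+10.3%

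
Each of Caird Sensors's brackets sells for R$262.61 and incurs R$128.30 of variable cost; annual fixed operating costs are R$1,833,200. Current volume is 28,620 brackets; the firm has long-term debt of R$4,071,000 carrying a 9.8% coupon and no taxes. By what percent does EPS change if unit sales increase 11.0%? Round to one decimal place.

+26.2%

At 28,620 units, contribution = 28,620 × R$134.31 = R$3,843,952.20.
Subtracting fixed costs: EBIT = R$3,843,952.20 − R$1,833,200 = R$2,010,752.20.
After interest of R$398,958.00, pre-tax earnings = R$1,611,794.20.
DCL = total CM / (EBIT − I) = R$3,843,952.20 / R$1,611,794.20 = 2.3849.
EPS therefore changes by 2.3849 × (+11.0%) = +26.2%.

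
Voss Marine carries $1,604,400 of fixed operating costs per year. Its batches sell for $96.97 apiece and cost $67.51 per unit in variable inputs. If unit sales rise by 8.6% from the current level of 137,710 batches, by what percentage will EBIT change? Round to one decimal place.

Contribution at this volume is 137,710 × $29.46 = $4,056,936.60.
Subtracting fixed costs: EBIT = $4,056,936.60 − $1,604,400 = $2,452,536.60.
So DOL = total CM / EBIT = $4,056,936.60 / $2,452,536.60 = 1.6542.
%ΔEBIT = DOL × %ΔSales = 1.6542 × +8.6% = +14.2%.

+14.2%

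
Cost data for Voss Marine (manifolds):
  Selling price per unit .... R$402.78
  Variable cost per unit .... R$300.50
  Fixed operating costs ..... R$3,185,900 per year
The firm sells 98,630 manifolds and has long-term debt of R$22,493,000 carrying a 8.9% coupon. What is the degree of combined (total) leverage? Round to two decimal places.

Total contribution margin = 98,630 × R$102.28 = R$10,087,876.40.
Operating income = contribution − fixed costs = R$10,087,876.40 − R$3,185,900 = R$6,901,976.40. Interest = R$2,001,877.00.
DOL = R$10,087,876.40 ÷ R$6,901,976.40 = 1.4616; DFL = R$6,901,976.40 ÷ R$4,900,099.40 = 1.4085.
Combined leverage = 1.4616 × 1.4085 = 2.0587.

2.06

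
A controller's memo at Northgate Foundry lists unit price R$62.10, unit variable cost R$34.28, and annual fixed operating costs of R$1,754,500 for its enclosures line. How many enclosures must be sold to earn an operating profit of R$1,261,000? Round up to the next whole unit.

Each unit contributes R$62.10 − R$34.28 = R$27.82.
Need Q such that Q × R$27.82 − R$1,754,500 = R$1,261,000, i.e. Q = R$3,015,500 / R$27.82 = 108,393.24 → 108,394.

108,394 enclosures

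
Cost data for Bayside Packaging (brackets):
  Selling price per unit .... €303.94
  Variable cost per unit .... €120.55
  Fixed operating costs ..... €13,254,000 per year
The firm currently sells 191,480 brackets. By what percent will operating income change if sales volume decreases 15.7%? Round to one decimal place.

-25.2%

At 191,480 units, contribution = 191,480 × €183.39 = €35,115,517.20.
Operating income = contribution − fixed costs = €35,115,517.20 − €13,254,000 = €21,861,517.20.
Degree of operating leverage = €35,115,517.20 / €21,861,517.20 = 1.6063.
So EBIT moves 1.6063 × (-15.7%) = -25.2%.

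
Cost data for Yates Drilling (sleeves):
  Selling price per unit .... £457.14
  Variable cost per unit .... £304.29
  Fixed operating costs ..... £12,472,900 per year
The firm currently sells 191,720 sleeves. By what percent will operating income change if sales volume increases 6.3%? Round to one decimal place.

+11.0%

Total contribution margin = 191,720 × £152.85 = £29,304,402.00.
EBIT = £29,304,402.00 − £12,472,900 = £16,831,502.00.
So DOL = total CM / EBIT = £29,304,402.00 / £16,831,502.00 = 1.7410.
So EBIT moves 1.7410 × (+6.3%) = +11.0%.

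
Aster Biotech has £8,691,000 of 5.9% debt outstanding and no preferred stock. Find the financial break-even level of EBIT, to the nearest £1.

Annual interest = 5.9% × £8,691,000 = £512,769.00.
With no preferred dividends, EPS = 0 when EBIT exactly covers interest, so the financial break-even EBIT is £512,769.00.

£512,769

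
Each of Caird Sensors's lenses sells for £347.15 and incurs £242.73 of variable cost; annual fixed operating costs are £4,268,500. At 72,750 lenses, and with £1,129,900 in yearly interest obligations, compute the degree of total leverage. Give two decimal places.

At 72,750 units, contribution = 72,750 × £104.42 = £7,596,555.00.
Subtracting fixed costs: EBIT = £7,596,555.00 − £4,268,500 = £3,328,055.00. Interest = £1,129,900.00, so EBIT − I = £2,198,155.00.
Degree of total leverage = total CM / (EBIT − interest) = £7,596,555.00 / £2,198,155.00 = 3.4559.

3.46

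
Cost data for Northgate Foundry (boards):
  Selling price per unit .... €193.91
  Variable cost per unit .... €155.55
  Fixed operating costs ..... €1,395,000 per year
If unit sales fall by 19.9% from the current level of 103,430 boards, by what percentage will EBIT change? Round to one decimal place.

Total contribution margin = 103,430 × €38.36 = €3,967,574.80.
Operating income = contribution − fixed costs = €3,967,574.80 − €1,395,000 = €2,572,574.80.
So DOL = total CM / EBIT = €3,967,574.80 / €2,572,574.80 = 1.5423.
Operating income changes by 1.5423 × -19.9% = -30.7%.

-30.7%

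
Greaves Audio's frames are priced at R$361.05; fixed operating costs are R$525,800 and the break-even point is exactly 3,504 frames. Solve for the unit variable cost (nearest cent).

At break-even, FC = Q × (P − VC), so P − VC = R$525,800 ÷ 3,504 = R$150.0571.
Variable cost per unit = R$361.05 − R$150.0571 = R$210.99.

R$210.99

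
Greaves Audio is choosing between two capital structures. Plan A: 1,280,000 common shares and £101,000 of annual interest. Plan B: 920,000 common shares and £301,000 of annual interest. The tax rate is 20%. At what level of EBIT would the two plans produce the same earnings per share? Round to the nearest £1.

£812,111

Set EPS_A = EPS_B: (EBIT − £101,000)(1 − 0.20) ÷ 1,280,000 = (EBIT − £301,000)(1 − 0.20) ÷ 920,000.
Cancelling (1 − t) and cross-multiplying: 920,000·(EBIT − 101,000) = 1,280,000·(EBIT − 301,000).
Solving, EBIT = (301,000·1,280,000 − 101,000·920,000) / (1,280,000 − 920,000) = 292,360,000,000 / 360,000 = 812,111.11.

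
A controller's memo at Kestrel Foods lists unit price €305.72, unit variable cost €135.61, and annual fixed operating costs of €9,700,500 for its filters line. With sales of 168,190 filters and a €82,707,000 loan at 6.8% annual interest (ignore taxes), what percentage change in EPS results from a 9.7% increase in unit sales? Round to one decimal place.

Total contribution margin = 168,190 × €170.11 = €28,610,800.90.
Subtracting fixed costs: EBIT = €28,610,800.90 − €9,700,500 = €18,910,300.90.
After interest of €5,624,076.00, pre-tax earnings = €13,286,224.90.
DCL = total CM / (EBIT − I) = €28,610,800.90 / €13,286,224.90 = 2.1534.
EPS therefore changes by 2.1534 × (+9.7%) = +20.9%.

+20.9%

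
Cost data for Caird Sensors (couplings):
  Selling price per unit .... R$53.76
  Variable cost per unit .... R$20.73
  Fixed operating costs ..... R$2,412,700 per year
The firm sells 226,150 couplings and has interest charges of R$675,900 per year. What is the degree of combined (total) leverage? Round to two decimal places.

1.70

Contribution at this volume is 226,150 × R$33.03 = R$7,469,734.50.
EBIT = R$7,469,734.50 − R$2,412,700 = R$5,057,034.50. Interest = R$675,900.00, so EBIT − I = R$4,381,134.50.
DCL = contribution ÷ (EBIT − I) = R$7,469,734.50 ÷ R$4,381,134.50 = 1.7050.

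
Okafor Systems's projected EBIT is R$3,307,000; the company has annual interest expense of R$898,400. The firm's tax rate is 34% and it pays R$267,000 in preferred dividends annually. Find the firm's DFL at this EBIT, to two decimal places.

Interest = R$898,400.00.
Pre-tax preferred-dividend burden = R$267,000 ÷ (1 − 0.34) = R$404,545.45.
DFL = EBIT ÷ [EBIT − I − D_p/(1−t)] = R$3,307,000 ÷ [R$3,307,000 − R$898,400.00 − R$404,545.45] = R$3,307,000 ÷ R$2,004,054.55 = 1.6502.

1.65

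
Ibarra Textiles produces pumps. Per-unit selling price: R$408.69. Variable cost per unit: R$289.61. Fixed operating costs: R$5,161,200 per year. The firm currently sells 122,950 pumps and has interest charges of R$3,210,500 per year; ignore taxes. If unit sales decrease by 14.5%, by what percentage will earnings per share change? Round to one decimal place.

-33.9%

Contribution at this volume is 122,950 × R$119.08 = R$14,640,886.00.
Subtracting fixed costs: EBIT = R$14,640,886.00 − R$5,161,200 = R$9,479,686.00.
Interest = R$3,210,500.00, so EBIT − I = R$6,269,186.00.
Degree of combined leverage = contribution ÷ (EBIT − I) = R$14,640,886.00 ÷ R$6,269,186.00 = 2.3354.
EPS therefore changes by 2.3354 × (-14.5%) = -33.9%.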